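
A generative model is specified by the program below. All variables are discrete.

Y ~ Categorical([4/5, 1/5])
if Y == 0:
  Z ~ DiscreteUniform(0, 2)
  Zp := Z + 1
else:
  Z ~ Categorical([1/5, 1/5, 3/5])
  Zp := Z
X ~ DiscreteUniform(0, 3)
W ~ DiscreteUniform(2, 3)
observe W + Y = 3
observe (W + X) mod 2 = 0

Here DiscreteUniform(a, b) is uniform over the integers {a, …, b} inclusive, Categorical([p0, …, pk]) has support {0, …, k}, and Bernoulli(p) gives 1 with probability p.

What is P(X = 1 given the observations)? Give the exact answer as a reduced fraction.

Enumerate traces; 12 have nonzero weight after conditioning:
  (Y=0, Z=0, X=1, W=3) weight 1/30
  (Y=0, Z=0, X=3, W=3) weight 1/30
  (Y=0, Z=1, X=1, W=3) weight 1/30
  (Y=0, Z=1, X=3, W=3) weight 1/30
  (Y=0, Z=2, X=1, W=3) weight 1/30
  (Y=0, Z=2, X=3, W=3) weight 1/30
  (Y=1, Z=0, X=0, W=2) weight 1/200
  (Y=1, Z=0, X=2, W=2) weight 1/200
  … 4 more
Group by X:
  weight(X=0) = 1/40
  weight(X=1) = 1/10
  weight(X=2) = 1/40
  weight(X=3) = 1/10
Total weight = 1/40 + 1/10 + 1/40 + 1/10 = 1/4
P(X=0 | obs) = 1/40 / 1/4 = 1/10
P(X=1 | obs) = 1/10 / 1/4 = 2/5
P(X=2 | obs) = 1/40 / 1/4 = 1/10
P(X=3 | obs) = 1/10 / 1/4 = 2/5

P(X = 1 | obs) = 2/5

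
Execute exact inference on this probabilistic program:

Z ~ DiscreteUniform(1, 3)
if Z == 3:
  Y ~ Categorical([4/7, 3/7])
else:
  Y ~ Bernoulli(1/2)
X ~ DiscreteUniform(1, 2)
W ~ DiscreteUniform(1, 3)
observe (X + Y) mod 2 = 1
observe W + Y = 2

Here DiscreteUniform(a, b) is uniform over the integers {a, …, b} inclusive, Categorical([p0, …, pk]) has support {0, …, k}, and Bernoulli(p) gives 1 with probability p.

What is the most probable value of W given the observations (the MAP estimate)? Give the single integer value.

Enumerate traces; 6 have nonzero weight after conditioning:
  (Z=1, Y=0, X=1, W=2) weight 1/36
  (Z=1, Y=1, X=2, W=1) weight 1/36
  (Z=2, Y=0, X=1, W=2) weight 1/36
  (Z=2, Y=1, X=2, W=1) weight 1/36
  (Z=3, Y=0, X=1, W=2) weight 2/63
  (Z=3, Y=1, X=2, W=1) weight 1/42
Group by W:
  weight(W=1) = 5/63
  weight(W=2) = 11/126
Total weight = 5/63 + 11/126 = 1/6
P(W=1 | obs) = 5/63 / 1/6 = 10/21
P(W=2 | obs) = 11/126 / 1/6 = 11/21
argmax = 2

argmax_v P(W = v | obs) = 2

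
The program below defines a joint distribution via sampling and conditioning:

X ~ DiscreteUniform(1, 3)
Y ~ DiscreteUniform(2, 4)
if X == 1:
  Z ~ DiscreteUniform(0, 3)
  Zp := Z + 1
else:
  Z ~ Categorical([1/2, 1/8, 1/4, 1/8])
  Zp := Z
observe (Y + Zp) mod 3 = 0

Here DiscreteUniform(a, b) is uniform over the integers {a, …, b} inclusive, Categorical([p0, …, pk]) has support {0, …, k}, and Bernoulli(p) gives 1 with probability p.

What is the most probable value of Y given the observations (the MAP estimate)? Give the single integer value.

Enumerate traces; 12 have nonzero weight after conditioning:
  (X=1, Y=2, Z=0) weight 1/36
  (X=1, Y=2, Z=3) weight 1/36
  (X=1, Y=3, Z=2) weight 1/36
  (X=1, Y=4, Z=1) weight 1/36
  (X=2, Y=2, Z=1) weight 1/72
  (X=2, Y=3, Z=0) weight 1/18
  (X=2, Y=3, Z=3) weight 1/72
  (X=2, Y=4, Z=2) weight 1/36
  … 4 more
Group by Y:
  weight(Y=2) = 1/12
  weight(Y=3) = 1/6
  weight(Y=4) = 1/12
Total weight = 1/12 + 1/6 + 1/12 = 1/3
P(Y=2 | obs) = 1/12 / 1/3 = 1/4
P(Y=3 | obs) = 1/6 / 1/3 = 1/2
P(Y=4 | obs) = 1/12 / 1/3 = 1/4
argmax = 3

argmax_v P(Y = v | obs) = 3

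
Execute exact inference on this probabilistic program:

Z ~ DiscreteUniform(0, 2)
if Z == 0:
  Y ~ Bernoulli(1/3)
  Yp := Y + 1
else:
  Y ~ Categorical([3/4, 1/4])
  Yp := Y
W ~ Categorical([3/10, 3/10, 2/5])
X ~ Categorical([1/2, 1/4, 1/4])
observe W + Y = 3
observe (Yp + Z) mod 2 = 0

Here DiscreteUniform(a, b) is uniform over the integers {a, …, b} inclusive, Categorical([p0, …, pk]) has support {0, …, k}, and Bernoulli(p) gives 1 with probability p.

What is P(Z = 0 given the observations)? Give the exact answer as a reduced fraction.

P(Z = 0 | obs) = 4/7

Enumerate traces; 6 have nonzero weight after conditioning:
  (Z=0, Y=1, W=2, X=0) weight 1/45
  (Z=0, Y=1, W=2, X=1) weight 1/90
  (Z=0, Y=1, W=2, X=2) weight 1/90
  (Z=1, Y=1, W=2, X=0) weight 1/60
  (Z=1, Y=1, W=2, X=1) weight 1/120
  (Z=1, Y=1, W=2, X=2) weight 1/120
Group by Z:
  weight(Z=0) = 2/45
  weight(Z=1) = 1/30
Total weight = 2/45 + 1/30 = 7/90
P(Z=0 | obs) = 2/45 / 7/90 = 4/7
P(Z=1 | obs) = 1/30 / 7/90 = 3/7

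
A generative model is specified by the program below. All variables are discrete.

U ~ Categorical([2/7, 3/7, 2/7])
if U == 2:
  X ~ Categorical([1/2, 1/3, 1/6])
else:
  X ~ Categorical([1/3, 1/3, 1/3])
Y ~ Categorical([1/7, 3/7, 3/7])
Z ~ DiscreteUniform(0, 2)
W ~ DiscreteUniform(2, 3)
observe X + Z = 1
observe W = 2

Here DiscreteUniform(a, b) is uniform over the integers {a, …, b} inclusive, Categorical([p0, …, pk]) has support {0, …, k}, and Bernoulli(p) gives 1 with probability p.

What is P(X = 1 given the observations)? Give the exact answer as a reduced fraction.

Enumerate traces; 18 have nonzero weight after conditioning:
  (U=0, X=0, Y=0, Z=1, W=2) weight 1/441
  (U=0, X=0, Y=1, Z=1, W=2) weight 1/147
  (U=0, X=0, Y=2, Z=1, W=2) weight 1/147
  (U=0, X=1, Y=0, Z=0, W=2) weight 1/441
  (U=0, X=1, Y=1, Z=0, W=2) weight 1/147
  (U=0, X=1, Y=2, Z=0, W=2) weight 1/147
  (U=1, X=0, Y=0, Z=1, W=2) weight 1/294
  (U=1, X=0, Y=1, Z=1, W=2) weight 1/98
  … 10 more
Group by X:
  weight(X=0) = 4/63
  weight(X=1) = 1/18
Total weight = 4/63 + 1/18 = 5/42
P(X=0 | obs) = 4/63 / 5/42 = 8/15
P(X=1 | obs) = 1/18 / 5/42 = 7/15

P(X = 1 | obs) = 7/15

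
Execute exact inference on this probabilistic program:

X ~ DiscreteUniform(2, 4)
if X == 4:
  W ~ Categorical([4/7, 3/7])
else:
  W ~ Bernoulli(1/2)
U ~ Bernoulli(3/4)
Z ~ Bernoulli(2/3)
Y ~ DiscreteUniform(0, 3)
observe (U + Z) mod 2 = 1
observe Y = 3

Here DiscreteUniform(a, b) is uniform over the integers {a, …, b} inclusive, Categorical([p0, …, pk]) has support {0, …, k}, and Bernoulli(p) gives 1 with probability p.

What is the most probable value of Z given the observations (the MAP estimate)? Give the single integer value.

Enumerate traces; 12 have nonzero weight after conditioning:
  (X=2, W=0, U=0, Z=1, Y=3) weight 1/144
  (X=2, W=0, U=1, Z=0, Y=3) weight 1/96
  (X=2, W=1, U=0, Z=1, Y=3) weight 1/144
  (X=2, W=1, U=1, Z=0, Y=3) weight 1/96
  (X=3, W=0, U=0, Z=1, Y=3) weight 1/144
  (X=3, W=0, U=1, Z=0, Y=3) weight 1/96
  (X=3, W=1, U=0, Z=1, Y=3) weight 1/144
  (X=3, W=1, U=1, Z=0, Y=3) weight 1/96
  … 4 more
Group by Z:
  weight(Z=0) = 1/16
  weight(Z=1) = 1/24
Total weight = 1/16 + 1/24 = 5/48
P(Z=0 | obs) = 1/16 / 5/48 = 3/5
P(Z=1 | obs) = 1/24 / 5/48 = 2/5
argmax = 0

argmax_v P(Z = v | obs) = 0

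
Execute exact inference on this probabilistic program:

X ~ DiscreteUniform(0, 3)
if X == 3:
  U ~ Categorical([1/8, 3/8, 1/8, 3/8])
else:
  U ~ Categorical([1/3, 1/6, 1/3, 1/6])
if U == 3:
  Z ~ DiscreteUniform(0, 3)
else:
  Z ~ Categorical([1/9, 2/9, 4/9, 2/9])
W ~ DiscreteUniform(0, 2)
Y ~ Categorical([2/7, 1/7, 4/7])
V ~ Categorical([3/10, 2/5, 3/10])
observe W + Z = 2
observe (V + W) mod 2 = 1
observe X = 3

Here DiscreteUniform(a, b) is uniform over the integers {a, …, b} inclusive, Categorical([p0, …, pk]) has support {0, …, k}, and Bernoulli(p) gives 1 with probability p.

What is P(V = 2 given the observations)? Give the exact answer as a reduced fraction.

P(V = 2 | obs) = 201/1018

Enumerate traces; 48 have nonzero weight after conditioning:
  (X=3, U=0, Z=0, W=2, Y=0, V=1) weight 1/7560
  (X=3, U=0, Z=0, W=2, Y=1, V=1) weight 1/15120
  (X=3, U=0, Z=0, W=2, Y=2, V=1) weight 1/3780
  (X=3, U=0, Z=1, W=1, Y=0, V=0) weight 1/5040
  (X=3, U=0, Z=1, W=1, Y=0, V=2) weight 1/5040
  (X=3, U=0, Z=1, W=1, Y=1, V=0) weight 1/10080
  (X=3, U=0, Z=1, W=1, Y=1, V=2) weight 1/10080
  (X=3, U=0, Z=1, W=1, Y=2, V=0) weight 1/2520
  … 40 more
Group by V:
  weight(V=0) = 67/11520
  weight(V=1) = 77/4320
  weight(V=2) = 67/11520
Total weight = 67/11520 + 77/4320 + 67/11520 = 509/17280
P(V=0 | obs) = 67/11520 / 509/17280 = 201/1018
P(V=1 | obs) = 77/4320 / 509/17280 = 308/509
P(V=2 | obs) = 67/11520 / 509/17280 = 201/1018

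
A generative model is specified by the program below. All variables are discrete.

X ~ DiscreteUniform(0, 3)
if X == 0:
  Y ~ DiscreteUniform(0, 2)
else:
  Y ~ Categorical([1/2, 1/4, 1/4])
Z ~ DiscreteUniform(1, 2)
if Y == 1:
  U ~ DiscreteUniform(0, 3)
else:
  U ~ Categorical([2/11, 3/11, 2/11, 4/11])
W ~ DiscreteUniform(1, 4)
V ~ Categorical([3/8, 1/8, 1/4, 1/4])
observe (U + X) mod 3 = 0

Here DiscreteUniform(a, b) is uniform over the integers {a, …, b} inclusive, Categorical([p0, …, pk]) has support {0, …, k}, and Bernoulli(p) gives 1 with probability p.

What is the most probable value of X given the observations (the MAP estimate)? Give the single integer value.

Enumerate traces; 576 have nonzero weight after conditioning:
  (X=0, Y=0, Z=1, U=0, W=1, V=0) weight 1/1408
  (X=0, Y=0, Z=1, U=0, W=1, V=1) weight 1/4224
  (X=0, Y=0, Z=1, U=0, W=1, V=2) weight 1/2112
  (X=0, Y=0, Z=1, U=0, W=1, V=3) weight 1/2112
  (X=0, Y=0, Z=1, U=0, W=2, V=0) weight 1/1408
  (X=0, Y=0, Z=1, U=0, W=2, V=1) weight 1/4224
  (X=0, Y=0, Z=1, U=0, W=2, V=2) weight 1/2112
  (X=0, Y=0, Z=1, U=0, W=2, V=3) weight 1/2112
  (X=1, Y=0, Z=1, U=2, W=1, V=0) weight 3/2816
  (X=2, Y=0, Z=1, U=1, W=1, V=0) weight 9/5632
  … 566 more
Group by X:
  weight(X=0) = 35/264
  weight(X=1) = 35/704
  weight(X=2) = 47/704
  weight(X=3) = 47/352
Total weight = 35/264 + 35/704 + 47/704 + 47/352 = 101/264
P(X=0 | obs) = 35/264 / 101/264 = 35/101
P(X=1 | obs) = 35/704 / 101/264 = 105/808
P(X=2 | obs) = 47/704 / 101/264 = 141/808
P(X=3 | obs) = 47/352 / 101/264 = 141/404
argmax = 3

argmax_v P(X = v | obs) = 3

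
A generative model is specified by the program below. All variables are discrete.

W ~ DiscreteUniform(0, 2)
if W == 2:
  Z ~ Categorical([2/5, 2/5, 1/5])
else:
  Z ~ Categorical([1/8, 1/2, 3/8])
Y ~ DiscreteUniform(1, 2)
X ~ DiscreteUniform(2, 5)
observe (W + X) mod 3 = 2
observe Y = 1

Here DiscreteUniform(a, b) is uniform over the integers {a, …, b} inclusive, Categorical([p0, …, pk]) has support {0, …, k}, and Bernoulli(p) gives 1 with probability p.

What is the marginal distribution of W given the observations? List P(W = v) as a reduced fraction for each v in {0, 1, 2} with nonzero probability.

Enumerate traces; 12 have nonzero weight after conditioning:
  (W=0, Z=0, Y=1, X=2) weight 1/192
  (W=0, Z=0, Y=1, X=5) weight 1/192
  (W=0, Z=1, Y=1, X=2) weight 1/48
  (W=0, Z=1, Y=1, X=5) weight 1/48
  (W=0, Z=2, Y=1, X=2) weight 1/64
  (W=0, Z=2, Y=1, X=5) weight 1/64
  (W=1, Z=0, Y=1, X=4) weight 1/192
  (W=1, Z=1, Y=1, X=4) weight 1/48
  (W=2, Z=0, Y=1, X=3) weight 1/60
  … 3 more
Group by W:
  weight(W=0) = 1/12
  weight(W=1) = 1/24
  weight(W=2) = 1/24
Total weight = 1/12 + 1/24 + 1/24 = 1/6
P(W=0 | obs) = 1/12 / 1/6 = 1/2
P(W=1 | obs) = 1/24 / 1/6 = 1/4
P(W=2 | obs) = 1/24 / 1/6 = 1/4

P(W=0) = 1/2, P(W=1) = 1/4, P(W=2) = 1/4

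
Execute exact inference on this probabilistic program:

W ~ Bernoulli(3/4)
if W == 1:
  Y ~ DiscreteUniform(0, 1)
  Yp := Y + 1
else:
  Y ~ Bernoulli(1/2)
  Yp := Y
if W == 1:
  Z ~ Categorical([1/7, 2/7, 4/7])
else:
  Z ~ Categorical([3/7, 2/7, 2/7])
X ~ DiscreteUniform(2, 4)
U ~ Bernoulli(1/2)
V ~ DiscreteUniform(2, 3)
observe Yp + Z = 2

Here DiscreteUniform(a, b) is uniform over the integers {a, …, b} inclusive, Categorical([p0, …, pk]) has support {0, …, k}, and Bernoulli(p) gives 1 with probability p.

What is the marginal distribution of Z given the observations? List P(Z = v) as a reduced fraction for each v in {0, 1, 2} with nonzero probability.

P(Z=0) = 3/13, P(Z=1) = 8/13, P(Z=2) = 2/13

Enumerate traces; 48 have nonzero weight after conditioning:
  (W=0, Y=0, Z=2, X=2, U=0, V=2) weight 1/336
  (W=0, Y=0, Z=2, X=2, U=0, V=3) weight 1/336
  (W=0, Y=0, Z=2, X=2, U=1, V=2) weight 1/336
  (W=0, Y=0, Z=2, X=2, U=1, V=3) weight 1/336
  (W=0, Y=0, Z=2, X=3, U=0, V=2) weight 1/336
  (W=0, Y=0, Z=2, X=3, U=0, V=3) weight 1/336
  (W=0, Y=0, Z=2, X=3, U=1, V=2) weight 1/336
  (W=0, Y=0, Z=2, X=3, U=1, V=3) weight 1/336
  (W=0, Y=1, Z=1, X=2, U=0, V=2) weight 1/336
  (W=1, Y=1, Z=0, X=2, U=0, V=2) weight 1/224
  … 38 more
Group by Z:
  weight(Z=0) = 3/56
  weight(Z=1) = 1/7
  weight(Z=2) = 1/28
Total weight = 3/56 + 1/7 + 1/28 = 13/56
P(Z=0 | obs) = 3/56 / 13/56 = 3/13
P(Z=1 | obs) = 1/7 / 13/56 = 8/13
P(Z=2 | obs) = 1/28 / 13/56 = 2/13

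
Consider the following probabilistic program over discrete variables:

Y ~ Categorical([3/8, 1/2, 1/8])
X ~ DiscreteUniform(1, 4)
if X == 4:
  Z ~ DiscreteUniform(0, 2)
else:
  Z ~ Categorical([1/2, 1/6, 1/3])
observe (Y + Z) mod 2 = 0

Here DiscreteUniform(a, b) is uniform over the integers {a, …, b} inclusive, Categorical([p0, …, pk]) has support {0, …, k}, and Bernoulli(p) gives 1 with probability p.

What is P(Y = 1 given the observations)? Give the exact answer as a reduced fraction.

Enumerate traces; 20 have nonzero weight after conditioning:
  (Y=0, X=1, Z=0) weight 3/64
  (Y=0, X=1, Z=2) weight 1/32
  (Y=0, X=2, Z=0) weight 3/64
  (Y=0, X=2, Z=2) weight 1/32
  (Y=0, X=3, Z=0) weight 3/64
  (Y=0, X=3, Z=2) weight 1/32
  (Y=0, X=4, Z=0) weight 1/32
  (Y=0, X=4, Z=2) weight 1/32
  (Y=1, X=1, Z=1) weight 1/48
  (Y=2, X=1, Z=0) weight 1/64
  … 10 more
Group by Y:
  weight(Y=0) = 19/64
  weight(Y=1) = 5/48
  weight(Y=2) = 19/192
Total weight = 19/64 + 5/48 + 19/192 = 1/2
P(Y=0 | obs) = 19/64 / 1/2 = 19/32
P(Y=1 | obs) = 5/48 / 1/2 = 5/24
P(Y=2 | obs) = 19/192 / 1/2 = 19/96

P(Y = 1 | obs) = 5/24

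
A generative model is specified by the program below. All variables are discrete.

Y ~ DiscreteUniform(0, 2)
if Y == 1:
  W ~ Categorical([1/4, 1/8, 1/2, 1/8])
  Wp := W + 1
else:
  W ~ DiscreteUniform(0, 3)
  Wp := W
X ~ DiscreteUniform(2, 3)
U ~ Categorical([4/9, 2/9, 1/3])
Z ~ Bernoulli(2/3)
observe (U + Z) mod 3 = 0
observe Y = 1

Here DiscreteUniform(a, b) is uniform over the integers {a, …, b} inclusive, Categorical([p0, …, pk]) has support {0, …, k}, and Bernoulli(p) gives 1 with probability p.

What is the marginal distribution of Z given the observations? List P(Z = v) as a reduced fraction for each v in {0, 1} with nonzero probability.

Enumerate traces; 16 have nonzero weight after conditioning:
  (Y=1, W=0, X=2, U=0, Z=0) weight 1/162
  (Y=1, W=0, X=2, U=2, Z=1) weight 1/108
  (Y=1, W=0, X=3, U=0, Z=0) weight 1/162
  (Y=1, W=0, X=3, U=2, Z=1) weight 1/108
  (Y=1, W=1, X=2, U=0, Z=0) weight 1/324
  (Y=1, W=1, X=2, U=2, Z=1) weight 1/216
  (Y=1, W=1, X=3, U=0, Z=0) weight 1/324
  (Y=1, W=1, X=3, U=2, Z=1) weight 1/216
  … 8 more
Group by Z:
  weight(Z=0) = 4/81
  weight(Z=1) = 2/27
Total weight = 4/81 + 2/27 = 10/81
P(Z=0 | obs) = 4/81 / 10/81 = 2/5
P(Z=1 | obs) = 2/27 / 10/81 = 3/5

P(Z=0) = 2/5, P(Z=1) = 3/5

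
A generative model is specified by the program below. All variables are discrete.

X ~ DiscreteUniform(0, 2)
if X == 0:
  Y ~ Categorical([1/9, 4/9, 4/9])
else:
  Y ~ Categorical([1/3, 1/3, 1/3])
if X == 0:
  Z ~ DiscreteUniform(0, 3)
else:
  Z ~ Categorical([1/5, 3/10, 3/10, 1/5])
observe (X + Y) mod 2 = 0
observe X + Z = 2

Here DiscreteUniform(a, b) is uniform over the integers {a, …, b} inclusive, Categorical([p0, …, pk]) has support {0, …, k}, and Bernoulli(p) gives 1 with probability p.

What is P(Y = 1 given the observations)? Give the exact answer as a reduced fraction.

Enumerate traces; 5 have nonzero weight after conditioning:
  (X=0, Y=0, Z=2) weight 1/108
  (X=0, Y=2, Z=2) weight 1/27
  (X=1, Y=1, Z=1) weight 1/30
  (X=2, Y=0, Z=0) weight 1/45
  (X=2, Y=2, Z=0) weight 1/45
Group by Y:
  weight(Y=0) = 17/540
  weight(Y=1) = 1/30
  weight(Y=2) = 8/135
Total weight = 17/540 + 1/30 + 8/135 = 67/540
P(Y=0 | obs) = 17/540 / 67/540 = 17/67
P(Y=1 | obs) = 1/30 / 67/540 = 18/67
P(Y=2 | obs) = 8/135 / 67/540 = 32/67

P(Y = 1 | obs) = 18/67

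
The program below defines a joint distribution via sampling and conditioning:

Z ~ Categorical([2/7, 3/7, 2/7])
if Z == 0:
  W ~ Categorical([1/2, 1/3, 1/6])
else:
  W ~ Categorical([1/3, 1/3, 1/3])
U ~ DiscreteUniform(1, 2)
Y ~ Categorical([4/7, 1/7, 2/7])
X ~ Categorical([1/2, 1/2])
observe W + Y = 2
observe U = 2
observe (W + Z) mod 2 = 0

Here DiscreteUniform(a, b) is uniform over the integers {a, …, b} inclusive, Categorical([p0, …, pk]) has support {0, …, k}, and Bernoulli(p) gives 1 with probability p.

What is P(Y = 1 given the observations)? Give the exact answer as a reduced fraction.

P(Y = 1 | obs) = 3/25

Enumerate traces; 10 have nonzero weight after conditioning:
  (Z=0, W=0, U=2, Y=2, X=0) weight 1/98
  (Z=0, W=0, U=2, Y=2, X=1) weight 1/98
  (Z=0, W=2, U=2, Y=0, X=0) weight 1/147
  (Z=0, W=2, U=2, Y=0, X=1) weight 1/147
  (Z=1, W=1, U=2, Y=1, X=0) weight 1/196
  (Z=1, W=1, U=2, Y=1, X=1) weight 1/196
  (Z=2, W=0, U=2, Y=2, X=0) weight 1/147
  (Z=2, W=0, U=2, Y=2, X=1) weight 1/147
  … 2 more
Group by Y:
  weight(Y=0) = 2/49
  weight(Y=1) = 1/98
  weight(Y=2) = 5/147
Total weight = 2/49 + 1/98 + 5/147 = 25/294
P(Y=0 | obs) = 2/49 / 25/294 = 12/25
P(Y=1 | obs) = 1/98 / 25/294 = 3/25
P(Y=2 | obs) = 5/147 / 25/294 = 2/5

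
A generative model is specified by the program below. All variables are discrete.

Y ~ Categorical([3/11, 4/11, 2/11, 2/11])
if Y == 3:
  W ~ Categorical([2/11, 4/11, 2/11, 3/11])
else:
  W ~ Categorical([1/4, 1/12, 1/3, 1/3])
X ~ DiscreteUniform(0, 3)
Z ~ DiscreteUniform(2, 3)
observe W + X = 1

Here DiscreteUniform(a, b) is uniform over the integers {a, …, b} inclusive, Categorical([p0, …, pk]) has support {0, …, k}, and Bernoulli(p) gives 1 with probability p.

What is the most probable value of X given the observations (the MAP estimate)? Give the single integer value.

Enumerate traces; 16 have nonzero weight after conditioning:
  (Y=0, W=0, X=1, Z=2) weight 3/352
  (Y=0, W=0, X=1, Z=3) weight 3/352
  (Y=0, W=1, X=0, Z=2) weight 1/352
  (Y=0, W=1, X=0, Z=3) weight 1/352
  (Y=1, W=0, X=1, Z=2) weight 1/88
  (Y=1, W=0, X=1, Z=3) weight 1/88
  (Y=1, W=1, X=0, Z=2) weight 1/264
  (Y=1, W=1, X=0, Z=3) weight 1/264
  … 8 more
Group by X:
  weight(X=0) = 65/1936
  weight(X=1) = 115/1936
Total weight = 65/1936 + 115/1936 = 45/484
P(X=0 | obs) = 65/1936 / 45/484 = 13/36
P(X=1 | obs) = 115/1936 / 45/484 = 23/36
argmax = 1

argmax_v P(X = v | obs) = 1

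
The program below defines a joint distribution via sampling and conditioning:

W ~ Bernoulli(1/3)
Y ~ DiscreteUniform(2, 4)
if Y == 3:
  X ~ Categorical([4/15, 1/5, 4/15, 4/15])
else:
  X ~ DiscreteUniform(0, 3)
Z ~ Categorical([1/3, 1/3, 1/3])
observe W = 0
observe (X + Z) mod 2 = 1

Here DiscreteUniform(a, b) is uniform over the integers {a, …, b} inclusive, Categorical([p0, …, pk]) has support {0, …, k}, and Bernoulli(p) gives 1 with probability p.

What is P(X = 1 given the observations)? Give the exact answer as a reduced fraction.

P(X = 1 | obs) = 21/67

Enumerate traces; 18 have nonzero weight after conditioning:
  (W=0, Y=2, X=0, Z=1) weight 1/54
  (W=0, Y=2, X=1, Z=0) weight 1/54
  (W=0, Y=2, X=1, Z=2) weight 1/54
  (W=0, Y=2, X=2, Z=1) weight 1/54
  (W=0, Y=2, X=3, Z=0) weight 1/54
  (W=0, Y=2, X=3, Z=2) weight 1/54
  (W=0, Y=3, X=0, Z=1) weight 8/405
  (W=0, Y=3, X=1, Z=0) weight 2/135
  … 10 more
Group by X:
  weight(X=0) = 23/405
  weight(X=1) = 14/135
  weight(X=2) = 23/405
  weight(X=3) = 46/405
Total weight = 23/405 + 14/135 + 23/405 + 46/405 = 134/405
P(X=0 | obs) = 23/405 / 134/405 = 23/134
P(X=1 | obs) = 14/135 / 134/405 = 21/67
P(X=2 | obs) = 23/405 / 134/405 = 23/134
P(X=3 | obs) = 46/405 / 134/405 = 23/67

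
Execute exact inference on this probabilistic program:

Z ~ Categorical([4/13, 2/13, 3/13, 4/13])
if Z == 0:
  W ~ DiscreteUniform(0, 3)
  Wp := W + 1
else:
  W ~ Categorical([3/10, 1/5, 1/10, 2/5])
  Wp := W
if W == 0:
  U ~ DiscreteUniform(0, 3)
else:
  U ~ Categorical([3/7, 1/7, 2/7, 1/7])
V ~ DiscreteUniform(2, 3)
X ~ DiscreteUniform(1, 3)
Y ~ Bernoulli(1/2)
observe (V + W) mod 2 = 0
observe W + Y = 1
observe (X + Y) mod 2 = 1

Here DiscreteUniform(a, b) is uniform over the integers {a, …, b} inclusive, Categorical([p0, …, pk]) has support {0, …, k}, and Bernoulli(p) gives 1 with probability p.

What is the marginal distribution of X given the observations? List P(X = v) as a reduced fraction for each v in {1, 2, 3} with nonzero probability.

P(X=1) = 28/93, P(X=2) = 37/93, P(X=3) = 28/93

Enumerate traces; 48 have nonzero weight after conditioning:
  (Z=0, W=0, U=0, V=2, X=2, Y=1) weight 1/624
  (Z=0, W=0, U=1, V=2, X=2, Y=1) weight 1/624
  (Z=0, W=0, U=2, V=2, X=2, Y=1) weight 1/624
  (Z=0, W=0, U=3, V=2, X=2, Y=1) weight 1/624
  (Z=0, W=1, U=0, V=3, X=1, Y=0) weight 1/364
  (Z=0, W=1, U=0, V=3, X=3, Y=0) weight 1/364
  (Z=0, W=1, U=1, V=3, X=1, Y=0) weight 1/1092
  (Z=0, W=1, U=1, V=3, X=3, Y=0) weight 1/1092
  … 40 more
Group by X:
  weight(X=1) = 7/390
  weight(X=2) = 37/1560
  weight(X=3) = 7/390
Total weight = 7/390 + 37/1560 + 7/390 = 31/520
P(X=1 | obs) = 7/390 / 31/520 = 28/93
P(X=2 | obs) = 37/1560 / 31/520 = 37/93
P(X=3 | obs) = 7/390 / 31/520 = 28/93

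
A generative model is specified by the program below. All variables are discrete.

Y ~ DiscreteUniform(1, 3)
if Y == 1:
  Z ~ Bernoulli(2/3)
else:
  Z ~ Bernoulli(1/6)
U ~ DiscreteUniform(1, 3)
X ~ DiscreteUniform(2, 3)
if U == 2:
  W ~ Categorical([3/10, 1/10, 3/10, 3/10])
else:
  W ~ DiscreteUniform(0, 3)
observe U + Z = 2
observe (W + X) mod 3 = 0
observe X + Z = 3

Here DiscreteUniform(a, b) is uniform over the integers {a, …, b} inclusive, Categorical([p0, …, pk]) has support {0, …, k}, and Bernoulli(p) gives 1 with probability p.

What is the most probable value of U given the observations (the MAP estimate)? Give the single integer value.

Enumerate traces; 9 have nonzero weight after conditioning:
  (Y=1, Z=0, U=2, X=3, W=0) weight 1/180
  (Y=1, Z=0, U=2, X=3, W=3) weight 1/180
  (Y=1, Z=1, U=1, X=2, W=1) weight 1/108
  (Y=2, Z=0, U=2, X=3, W=0) weight 1/72
  (Y=2, Z=0, U=2, X=3, W=3) weight 1/72
  (Y=2, Z=1, U=1, X=2, W=1) weight 1/432
  (Y=3, Z=0, U=2, X=3, W=0) weight 1/72
  (Y=3, Z=0, U=2, X=3, W=3) weight 1/72
  … 1 more
Group by U:
  weight(U=1) = 1/72
  weight(U=2) = 1/15
Total weight = 1/72 + 1/15 = 29/360
P(U=1 | obs) = 1/72 / 29/360 = 5/29
P(U=2 | obs) = 1/15 / 29/360 = 24/29
argmax = 2

argmax_v P(U = v | obs) = 2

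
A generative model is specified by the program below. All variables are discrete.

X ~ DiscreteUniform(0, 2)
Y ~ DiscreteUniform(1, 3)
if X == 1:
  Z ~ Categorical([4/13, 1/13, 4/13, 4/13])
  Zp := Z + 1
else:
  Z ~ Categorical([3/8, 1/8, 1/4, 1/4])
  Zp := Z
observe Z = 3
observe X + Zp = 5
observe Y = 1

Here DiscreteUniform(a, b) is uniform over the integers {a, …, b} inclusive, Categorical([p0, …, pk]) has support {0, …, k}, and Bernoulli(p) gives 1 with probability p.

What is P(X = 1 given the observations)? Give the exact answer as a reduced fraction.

P(X = 1 | obs) = 16/29

Enumerate traces; 2 have nonzero weight after conditioning:
  (X=1, Y=1, Z=3) weight 4/117
  (X=2, Y=1, Z=3) weight 1/36
Group by X:
  weight(X=1) = 4/117
  weight(X=2) = 1/36
Total weight = 4/117 + 1/36 = 29/468
P(X=1 | obs) = 4/117 / 29/468 = 16/29
P(X=2 | obs) = 1/36 / 29/468 = 13/29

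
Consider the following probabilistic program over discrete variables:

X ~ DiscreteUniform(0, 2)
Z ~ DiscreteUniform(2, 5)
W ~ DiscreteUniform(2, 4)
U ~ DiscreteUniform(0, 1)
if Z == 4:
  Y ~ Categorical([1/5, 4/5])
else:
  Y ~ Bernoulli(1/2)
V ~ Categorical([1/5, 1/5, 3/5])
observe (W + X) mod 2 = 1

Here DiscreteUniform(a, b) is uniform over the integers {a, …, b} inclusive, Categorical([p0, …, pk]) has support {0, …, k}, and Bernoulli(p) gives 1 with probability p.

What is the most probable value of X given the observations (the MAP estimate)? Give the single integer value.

argmax_v P(X = v | obs) = 1

Enumerate traces; 192 have nonzero weight after conditioning:
  (X=0, Z=2, W=3, U=0, Y=0, V=0) weight 1/720
  (X=0, Z=2, W=3, U=0, Y=0, V=1) weight 1/720
  (X=0, Z=2, W=3, U=0, Y=0, V=2) weight 1/240
  (X=0, Z=2, W=3, U=0, Y=1, V=0) weight 1/720
  (X=0, Z=2, W=3, U=0, Y=1, V=1) weight 1/720
  (X=0, Z=2, W=3, U=0, Y=1, V=2) weight 1/240
  (X=0, Z=2, W=3, U=1, Y=0, V=0) weight 1/720
  (X=0, Z=2, W=3, U=1, Y=0, V=1) weight 1/720
  (X=1, Z=2, W=2, U=0, Y=0, V=0) weight 1/720
  (X=2, Z=2, W=3, U=0, Y=0, V=0) weight 1/720
  … 182 more
Group by X:
  weight(X=0) = 1/9
  weight(X=1) = 2/9
  weight(X=2) = 1/9
Total weight = 1/9 + 2/9 + 1/9 = 4/9
P(X=0 | obs) = 1/9 / 4/9 = 1/4
P(X=1 | obs) = 2/9 / 4/9 = 1/2
P(X=2 | obs) = 1/9 / 4/9 = 1/4
argmax = 1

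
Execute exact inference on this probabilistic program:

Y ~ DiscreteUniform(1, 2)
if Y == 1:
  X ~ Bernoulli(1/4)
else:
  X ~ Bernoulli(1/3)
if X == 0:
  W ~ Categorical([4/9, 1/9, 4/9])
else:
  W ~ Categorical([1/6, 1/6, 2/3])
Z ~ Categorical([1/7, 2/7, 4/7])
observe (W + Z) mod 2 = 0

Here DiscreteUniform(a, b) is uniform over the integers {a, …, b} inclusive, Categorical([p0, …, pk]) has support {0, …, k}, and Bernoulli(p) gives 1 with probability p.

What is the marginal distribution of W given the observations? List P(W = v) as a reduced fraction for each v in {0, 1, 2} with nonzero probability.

Enumerate traces; 20 have nonzero weight after conditioning:
  (Y=1, X=0, W=0, Z=0) weight 1/42
  (Y=1, X=0, W=0, Z=2) weight 2/21
  (Y=1, X=0, W=1, Z=1) weight 1/84
  (Y=1, X=0, W=2, Z=0) weight 1/42
  (Y=1, X=0, W=2, Z=2) weight 2/21
  (Y=1, X=1, W=0, Z=0) weight 1/336
  (Y=1, X=1, W=0, Z=2) weight 1/84
  (Y=1, X=1, W=1, Z=1) weight 1/168
  … 12 more
Group by W:
  weight(W=0) = 785/3024
  weight(W=1) = 55/1512
  weight(W=2) = 275/756
Total weight = 785/3024 + 55/1512 + 275/756 = 95/144
P(W=0 | obs) = 785/3024 / 95/144 = 157/399
P(W=1 | obs) = 55/1512 / 95/144 = 22/399
P(W=2 | obs) = 275/756 / 95/144 = 220/399

P(W=0) = 157/399, P(W=1) = 22/399, P(W=2) = 220/399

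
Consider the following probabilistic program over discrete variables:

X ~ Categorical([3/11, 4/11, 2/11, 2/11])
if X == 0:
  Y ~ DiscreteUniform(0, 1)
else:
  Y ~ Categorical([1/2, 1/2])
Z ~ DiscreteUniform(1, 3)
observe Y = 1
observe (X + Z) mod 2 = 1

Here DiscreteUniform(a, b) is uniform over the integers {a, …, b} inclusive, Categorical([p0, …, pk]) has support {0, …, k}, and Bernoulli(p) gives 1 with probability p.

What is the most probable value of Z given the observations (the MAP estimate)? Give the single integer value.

Enumerate traces; 6 have nonzero weight after conditioning:
  (X=0, Y=1, Z=1) weight 1/22
  (X=0, Y=1, Z=3) weight 1/22
  (X=1, Y=1, Z=2) weight 2/33
  (X=2, Y=1, Z=1) weight 1/33
  (X=2, Y=1, Z=3) weight 1/33
  (X=3, Y=1, Z=2) weight 1/33
Group by Z:
  weight(Z=1) = 5/66
  weight(Z=2) = 1/11
  weight(Z=3) = 5/66
Total weight = 5/66 + 1/11 + 5/66 = 8/33
P(Z=1 | obs) = 5/66 / 8/33 = 5/16
P(Z=2 | obs) = 1/11 / 8/33 = 3/8
P(Z=3 | obs) = 5/66 / 8/33 = 5/16
argmax = 2

argmax_v P(Z = v | obs) = 2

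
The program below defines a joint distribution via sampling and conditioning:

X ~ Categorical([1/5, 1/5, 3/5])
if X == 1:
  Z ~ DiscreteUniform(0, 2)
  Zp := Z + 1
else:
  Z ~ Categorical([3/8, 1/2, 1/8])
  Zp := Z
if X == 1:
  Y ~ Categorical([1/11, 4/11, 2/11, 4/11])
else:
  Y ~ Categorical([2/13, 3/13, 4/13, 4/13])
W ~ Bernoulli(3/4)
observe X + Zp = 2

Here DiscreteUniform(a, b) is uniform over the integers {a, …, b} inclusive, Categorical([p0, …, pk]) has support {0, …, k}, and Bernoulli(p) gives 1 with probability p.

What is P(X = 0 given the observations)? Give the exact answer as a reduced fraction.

P(X = 0 | obs) = 3/38

Enumerate traces; 24 have nonzero weight after conditioning:
  (X=0, Z=2, Y=0, W=0) weight 1/1040
  (X=0, Z=2, Y=0, W=1) weight 3/1040
  (X=0, Z=2, Y=1, W=0) weight 3/2080
  (X=0, Z=2, Y=1, W=1) weight 9/2080
  (X=0, Z=2, Y=2, W=0) weight 1/520
  (X=0, Z=2, Y=2, W=1) weight 3/520
  (X=0, Z=2, Y=3, W=0) weight 1/520
  (X=0, Z=2, Y=3, W=1) weight 3/520
  (X=1, Z=0, Y=0, W=0) weight 1/660
  (X=2, Z=0, Y=0, W=0) weight 9/1040
  … 14 more
Group by X:
  weight(X=0) = 1/40
  weight(X=1) = 1/15
  weight(X=2) = 9/40
Total weight = 1/40 + 1/15 + 9/40 = 19/60
P(X=0 | obs) = 1/40 / 19/60 = 3/38
P(X=1 | obs) = 1/15 / 19/60 = 4/19
P(X=2 | obs) = 9/40 / 19/60 = 27/38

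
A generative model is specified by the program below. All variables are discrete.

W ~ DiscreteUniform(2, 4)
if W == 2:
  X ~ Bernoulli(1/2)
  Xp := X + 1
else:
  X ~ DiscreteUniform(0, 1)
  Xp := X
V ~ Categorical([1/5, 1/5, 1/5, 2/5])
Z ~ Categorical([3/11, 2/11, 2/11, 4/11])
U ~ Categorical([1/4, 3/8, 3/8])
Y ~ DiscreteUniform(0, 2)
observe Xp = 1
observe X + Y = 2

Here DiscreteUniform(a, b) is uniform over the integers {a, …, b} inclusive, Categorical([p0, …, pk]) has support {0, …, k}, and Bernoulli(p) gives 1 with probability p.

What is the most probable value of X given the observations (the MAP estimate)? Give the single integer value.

argmax_v P(X = v | obs) = 1

Enumerate traces; 144 have nonzero weight after conditioning:
  (W=2, X=0, V=0, Z=0, U=0, Y=2) weight 1/1320
  (W=2, X=0, V=0, Z=0, U=1, Y=2) weight 1/880
  (W=2, X=0, V=0, Z=0, U=2, Y=2) weight 1/880
  (W=2, X=0, V=0, Z=1, U=0, Y=2) weight 1/1980
  (W=2, X=0, V=0, Z=1, U=1, Y=2) weight 1/1320
  (W=2, X=0, V=0, Z=1, U=2, Y=2) weight 1/1320
  (W=2, X=0, V=0, Z=2, U=0, Y=2) weight 1/1980
  (W=2, X=0, V=0, Z=2, U=1, Y=2) weight 1/1320
  (W=3, X=1, V=0, Z=0, U=0, Y=1) weight 1/1320
  … 135 more
Group by X:
  weight(X=0) = 1/18
  weight(X=1) = 1/9
Total weight = 1/18 + 1/9 = 1/6
P(X=0 | obs) = 1/18 / 1/6 = 1/3
P(X=1 | obs) = 1/9 / 1/6 = 2/3
argmax = 1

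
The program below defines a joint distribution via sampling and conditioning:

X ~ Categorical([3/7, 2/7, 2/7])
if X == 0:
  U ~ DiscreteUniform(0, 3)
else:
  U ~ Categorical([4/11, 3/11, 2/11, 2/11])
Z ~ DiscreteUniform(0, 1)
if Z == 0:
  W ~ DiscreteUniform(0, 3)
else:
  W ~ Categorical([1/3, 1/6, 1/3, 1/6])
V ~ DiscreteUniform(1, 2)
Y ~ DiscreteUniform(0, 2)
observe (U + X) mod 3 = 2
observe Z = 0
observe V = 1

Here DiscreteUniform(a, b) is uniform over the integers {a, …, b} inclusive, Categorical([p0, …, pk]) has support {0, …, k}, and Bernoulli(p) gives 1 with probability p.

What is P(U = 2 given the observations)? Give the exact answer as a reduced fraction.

P(U = 2 | obs) = 11/35

Enumerate traces; 48 have nonzero weight after conditioning:
  (X=0, U=2, Z=0, W=0, V=1, Y=0) weight 1/448
  (X=0, U=2, Z=0, W=0, V=1, Y=1) weight 1/448
  (X=0, U=2, Z=0, W=0, V=1, Y=2) weight 1/448
  (X=0, U=2, Z=0, W=1, V=1, Y=0) weight 1/448
  (X=0, U=2, Z=0, W=1, V=1, Y=1) weight 1/448
  (X=0, U=2, Z=0, W=1, V=1, Y=2) weight 1/448
  (X=0, U=2, Z=0, W=2, V=1, Y=0) weight 1/448
  (X=0, U=2, Z=0, W=2, V=1, Y=1) weight 1/448
  (X=1, U=1, Z=0, W=0, V=1, Y=0) weight 1/616
  (X=2, U=0, Z=0, W=0, V=1, Y=0) weight 1/462
  … 38 more
Group by U:
  weight(U=0) = 2/77
  weight(U=1) = 3/154
  weight(U=2) = 3/112
  weight(U=3) = 1/77
Total weight = 2/77 + 3/154 + 3/112 + 1/77 = 15/176
P(U=0 | obs) = 2/77 / 15/176 = 32/105
P(U=1 | obs) = 3/154 / 15/176 = 8/35
P(U=2 | obs) = 3/112 / 15/176 = 11/35
P(U=3 | obs) = 1/77 / 15/176 = 16/105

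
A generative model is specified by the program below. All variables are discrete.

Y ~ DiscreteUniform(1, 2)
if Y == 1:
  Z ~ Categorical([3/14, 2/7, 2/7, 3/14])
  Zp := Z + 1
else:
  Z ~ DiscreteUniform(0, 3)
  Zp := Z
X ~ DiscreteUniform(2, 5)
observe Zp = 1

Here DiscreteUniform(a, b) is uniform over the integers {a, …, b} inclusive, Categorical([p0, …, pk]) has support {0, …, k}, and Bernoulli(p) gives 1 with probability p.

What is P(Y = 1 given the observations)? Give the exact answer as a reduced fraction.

P(Y = 1 | obs) = 6/13

Enumerate traces; 8 have nonzero weight after conditioning:
  (Y=1, Z=0, X=2) weight 3/112
  (Y=1, Z=0, X=3) weight 3/112
  (Y=1, Z=0, X=4) weight 3/112
  (Y=1, Z=0, X=5) weight 3/112
  (Y=2, Z=1, X=2) weight 1/32
  (Y=2, Z=1, X=3) weight 1/32
  (Y=2, Z=1, X=4) weight 1/32
  (Y=2, Z=1, X=5) weight 1/32
Group by Y:
  weight(Y=1) = 3/28
  weight(Y=2) = 1/8
Total weight = 3/28 + 1/8 = 13/56
P(Y=1 | obs) = 3/28 / 13/56 = 6/13
P(Y=2 | obs) = 1/8 / 13/56 = 7/13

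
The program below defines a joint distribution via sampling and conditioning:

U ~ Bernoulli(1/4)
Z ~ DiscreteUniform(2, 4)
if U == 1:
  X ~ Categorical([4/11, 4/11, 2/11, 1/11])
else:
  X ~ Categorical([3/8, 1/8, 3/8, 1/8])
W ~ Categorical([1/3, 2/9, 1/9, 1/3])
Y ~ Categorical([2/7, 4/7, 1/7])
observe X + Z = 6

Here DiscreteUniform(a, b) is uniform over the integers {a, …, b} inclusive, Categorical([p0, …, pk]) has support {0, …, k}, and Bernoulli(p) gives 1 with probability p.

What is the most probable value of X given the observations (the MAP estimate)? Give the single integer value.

argmax_v P(X = v | obs) = 2

Enumerate traces; 48 have nonzero weight after conditioning:
  (U=0, Z=3, X=3, W=0, Y=0) weight 1/336
  (U=0, Z=3, X=3, W=0, Y=1) weight 1/168
  (U=0, Z=3, X=3, W=0, Y=2) weight 1/672
  (U=0, Z=3, X=3, W=1, Y=0) weight 1/504
  (U=0, Z=3, X=3, W=1, Y=1) weight 1/252
  (U=0, Z=3, X=3, W=1, Y=2) weight 1/1008
  (U=0, Z=3, X=3, W=2, Y=0) weight 1/1008
  (U=0, Z=3, X=3, W=2, Y=1) weight 1/504
  (U=0, Z=4, X=2, W=0, Y=0) weight 1/112
  … 39 more
Group by X:
  weight(X=2) = 115/1056
  weight(X=3) = 41/1056
Total weight = 115/1056 + 41/1056 = 13/88
P(X=2 | obs) = 115/1056 / 13/88 = 115/156
P(X=3 | obs) = 41/1056 / 13/88 = 41/156
argmax = 2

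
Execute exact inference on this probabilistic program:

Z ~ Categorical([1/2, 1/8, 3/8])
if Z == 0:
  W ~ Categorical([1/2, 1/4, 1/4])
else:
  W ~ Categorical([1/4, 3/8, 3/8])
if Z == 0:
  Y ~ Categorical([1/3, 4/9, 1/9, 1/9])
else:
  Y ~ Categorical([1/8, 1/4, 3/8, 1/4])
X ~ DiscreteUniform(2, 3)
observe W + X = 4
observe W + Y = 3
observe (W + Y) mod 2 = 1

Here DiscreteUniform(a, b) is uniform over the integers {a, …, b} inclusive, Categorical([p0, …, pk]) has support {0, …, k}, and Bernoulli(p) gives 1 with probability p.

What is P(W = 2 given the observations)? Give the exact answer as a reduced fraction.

P(W = 2 | obs) = 118/215

Enumerate traces; 6 have nonzero weight after conditioning:
  (Z=0, W=1, Y=2, X=3) weight 1/144
  (Z=0, W=2, Y=1, X=2) weight 1/36
  (Z=1, W=1, Y=2, X=3) weight 9/1024
  (Z=1, W=2, Y=1, X=2) weight 3/512
  (Z=2, W=1, Y=2, X=3) weight 27/1024
  (Z=2, W=2, Y=1, X=2) weight 9/512
Group by W:
  weight(W=1) = 97/2304
  weight(W=2) = 59/1152
Total weight = 97/2304 + 59/1152 = 215/2304
P(W=1 | obs) = 97/2304 / 215/2304 = 97/215
P(W=2 | obs) = 59/1152 / 215/2304 = 118/215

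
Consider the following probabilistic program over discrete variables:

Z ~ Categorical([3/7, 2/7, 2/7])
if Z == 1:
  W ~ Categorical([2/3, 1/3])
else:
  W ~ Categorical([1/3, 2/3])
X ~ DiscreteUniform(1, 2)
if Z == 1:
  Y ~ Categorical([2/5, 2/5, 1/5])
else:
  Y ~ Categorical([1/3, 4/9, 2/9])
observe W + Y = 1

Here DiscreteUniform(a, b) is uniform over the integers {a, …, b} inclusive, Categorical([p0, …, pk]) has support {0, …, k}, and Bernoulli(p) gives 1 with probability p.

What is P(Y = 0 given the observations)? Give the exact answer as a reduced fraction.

Enumerate traces; 12 have nonzero weight after conditioning:
  (Z=0, W=0, X=1, Y=1) weight 2/63
  (Z=0, W=0, X=2, Y=1) weight 2/63
  (Z=0, W=1, X=1, Y=0) weight 1/21
  (Z=0, W=1, X=2, Y=0) weight 1/21
  (Z=1, W=0, X=1, Y=1) weight 4/105
  (Z=1, W=0, X=2, Y=1) weight 4/105
  (Z=1, W=1, X=1, Y=0) weight 2/105
  (Z=1, W=1, X=2, Y=0) weight 2/105
  … 4 more
Group by Y:
  weight(Y=0) = 62/315
  weight(Y=1) = 172/945
Total weight = 62/315 + 172/945 = 358/945
P(Y=0 | obs) = 62/315 / 358/945 = 93/179
P(Y=1 | obs) = 172/945 / 358/945 = 86/179

P(Y = 0 | obs) = 93/179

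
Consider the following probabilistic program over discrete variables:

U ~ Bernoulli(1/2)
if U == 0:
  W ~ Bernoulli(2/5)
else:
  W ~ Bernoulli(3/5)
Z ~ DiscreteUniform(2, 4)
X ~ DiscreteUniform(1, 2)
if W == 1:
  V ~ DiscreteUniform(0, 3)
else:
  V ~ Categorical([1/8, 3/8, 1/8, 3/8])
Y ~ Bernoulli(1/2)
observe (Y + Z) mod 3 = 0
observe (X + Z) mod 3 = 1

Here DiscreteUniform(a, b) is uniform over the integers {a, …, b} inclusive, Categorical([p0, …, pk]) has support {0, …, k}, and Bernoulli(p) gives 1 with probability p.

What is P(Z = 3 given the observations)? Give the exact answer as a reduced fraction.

Enumerate traces; 32 have nonzero weight after conditioning:
  (U=0, W=0, Z=2, X=2, V=0, Y=1) weight 1/320
  (U=0, W=0, Z=2, X=2, V=1, Y=1) weight 3/320
  (U=0, W=0, Z=2, X=2, V=2, Y=1) weight 1/320
  (U=0, W=0, Z=2, X=2, V=3, Y=1) weight 3/320
  (U=0, W=0, Z=3, X=1, V=0, Y=0) weight 1/320
  (U=0, W=0, Z=3, X=1, V=1, Y=0) weight 3/320
  (U=0, W=0, Z=3, X=1, V=2, Y=0) weight 1/320
  (U=0, W=0, Z=3, X=1, V=3, Y=0) weight 3/320
  … 24 more
Group by Z:
  weight(Z=2) = 1/12
  weight(Z=3) = 1/12
Total weight = 1/12 + 1/12 = 1/6
P(Z=2 | obs) = 1/12 / 1/6 = 1/2
P(Z=3 | obs) = 1/12 / 1/6 = 1/2

P(Z = 3 | obs) = 1/2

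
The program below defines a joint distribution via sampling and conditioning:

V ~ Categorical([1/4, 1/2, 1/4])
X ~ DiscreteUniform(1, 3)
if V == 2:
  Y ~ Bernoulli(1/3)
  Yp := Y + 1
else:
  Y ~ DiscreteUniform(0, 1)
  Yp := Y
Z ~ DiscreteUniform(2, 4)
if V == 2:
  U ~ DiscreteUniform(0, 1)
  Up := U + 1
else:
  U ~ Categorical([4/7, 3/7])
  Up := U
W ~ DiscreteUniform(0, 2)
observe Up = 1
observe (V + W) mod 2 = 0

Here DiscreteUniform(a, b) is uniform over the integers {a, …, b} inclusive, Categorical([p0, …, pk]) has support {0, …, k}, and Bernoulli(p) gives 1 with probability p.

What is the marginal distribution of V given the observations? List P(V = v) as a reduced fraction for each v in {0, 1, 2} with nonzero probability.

Enumerate traces; 90 have nonzero weight after conditioning:
  (V=0, X=1, Y=0, Z=2, U=1, W=0) weight 1/504
  (V=0, X=1, Y=0, Z=2, U=1, W=2) weight 1/504
  (V=0, X=1, Y=0, Z=3, U=1, W=0) weight 1/504
  (V=0, X=1, Y=0, Z=3, U=1, W=2) weight 1/504
  (V=0, X=1, Y=0, Z=4, U=1, W=0) weight 1/504
  (V=0, X=1, Y=0, Z=4, U=1, W=2) weight 1/504
  (V=0, X=1, Y=1, Z=2, U=1, W=0) weight 1/504
  (V=0, X=1, Y=1, Z=2, U=1, W=2) weight 1/504
  (V=1, X=1, Y=0, Z=2, U=1, W=1) weight 1/252
  (V=2, X=1, Y=0, Z=2, U=0, W=0) weight 1/324
  … 80 more
Group by V:
  weight(V=0) = 1/14
  weight(V=1) = 1/14
  weight(V=2) = 1/12
Total weight = 1/14 + 1/14 + 1/12 = 19/84
P(V=0 | obs) = 1/14 / 19/84 = 6/19
P(V=1 | obs) = 1/14 / 19/84 = 6/19
P(V=2 | obs) = 1/12 / 19/84 = 7/19

P(V=0) = 6/19, P(V=1) = 6/19, P(V=2) = 7/19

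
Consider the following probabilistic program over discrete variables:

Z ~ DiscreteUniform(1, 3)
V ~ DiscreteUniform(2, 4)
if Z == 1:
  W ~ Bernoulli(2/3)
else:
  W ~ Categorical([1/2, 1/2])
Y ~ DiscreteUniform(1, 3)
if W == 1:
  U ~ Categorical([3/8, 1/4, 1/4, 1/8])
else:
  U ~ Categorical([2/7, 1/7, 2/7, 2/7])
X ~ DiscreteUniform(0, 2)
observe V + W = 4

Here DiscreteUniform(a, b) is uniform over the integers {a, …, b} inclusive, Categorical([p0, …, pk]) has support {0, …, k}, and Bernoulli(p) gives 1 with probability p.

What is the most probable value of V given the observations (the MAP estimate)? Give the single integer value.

argmax_v P(V = v | obs) = 3

Enumerate traces; 216 have nonzero weight after conditioning:
  (Z=1, V=3, W=1, Y=1, U=0, X=0) weight 1/324
  (Z=1, V=3, W=1, Y=1, U=0, X=1) weight 1/324
  (Z=1, V=3, W=1, Y=1, U=0, X=2) weight 1/324
  (Z=1, V=3, W=1, Y=1, U=1, X=0) weight 1/486
  (Z=1, V=3, W=1, Y=1, U=1, X=1) weight 1/486
  (Z=1, V=3, W=1, Y=1, U=1, X=2) weight 1/486
  (Z=1, V=3, W=1, Y=1, U=2, X=0) weight 1/486
  (Z=1, V=3, W=1, Y=1, U=2, X=1) weight 1/486
  (Z=1, V=4, W=0, Y=1, U=0, X=0) weight 2/1701
  … 207 more
Group by V:
  weight(V=3) = 5/27
  weight(V=4) = 4/27
Total weight = 5/27 + 4/27 = 1/3
P(V=3 | obs) = 5/27 / 1/3 = 5/9
P(V=4 | obs) = 4/27 / 1/3 = 4/9
argmax = 3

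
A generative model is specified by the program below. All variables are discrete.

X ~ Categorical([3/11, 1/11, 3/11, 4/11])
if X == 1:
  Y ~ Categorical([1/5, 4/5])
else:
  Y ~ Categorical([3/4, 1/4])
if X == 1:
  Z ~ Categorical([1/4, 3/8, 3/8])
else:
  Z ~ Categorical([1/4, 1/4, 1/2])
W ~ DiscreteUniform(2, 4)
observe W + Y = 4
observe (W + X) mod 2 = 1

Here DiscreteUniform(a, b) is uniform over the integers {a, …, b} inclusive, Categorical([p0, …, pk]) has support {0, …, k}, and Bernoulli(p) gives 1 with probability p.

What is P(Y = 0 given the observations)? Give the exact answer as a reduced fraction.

P(Y = 0 | obs) = 32/47

Enumerate traces; 12 have nonzero weight after conditioning:
  (X=0, Y=1, Z=0, W=3) weight 1/176
  (X=0, Y=1, Z=1, W=3) weight 1/176
  (X=0, Y=1, Z=2, W=3) weight 1/88
  (X=1, Y=0, Z=0, W=4) weight 1/660
  (X=1, Y=0, Z=1, W=4) weight 1/440
  (X=1, Y=0, Z=2, W=4) weight 1/440
  (X=2, Y=1, Z=0, W=3) weight 1/176
  (X=2, Y=1, Z=1, W=3) weight 1/176
  … 4 more
Group by Y:
  weight(Y=0) = 16/165
  weight(Y=1) = 1/22
Total weight = 16/165 + 1/22 = 47/330
P(Y=0 | obs) = 16/165 / 47/330 = 32/47
P(Y=1 | obs) = 1/22 / 47/330 = 15/47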